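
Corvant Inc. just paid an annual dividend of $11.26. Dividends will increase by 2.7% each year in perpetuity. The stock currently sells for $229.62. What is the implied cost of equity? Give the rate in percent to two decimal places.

Rearranging the constant-growth DDM: r = D₁/P₀ + g.
D₁ = 11.26 × (1 + 0.027) = 11.5640.
r = 11.5640 / 229.62 + 0.027 = 0.05036 + 0.027 = 0.07736

7.74%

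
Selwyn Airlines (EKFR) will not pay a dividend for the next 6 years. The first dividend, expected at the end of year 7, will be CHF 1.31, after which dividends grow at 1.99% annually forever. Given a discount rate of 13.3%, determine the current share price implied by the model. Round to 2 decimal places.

Deferred-dividend DDM. At t=6 the remaining stream is a growing perpetuity with first payment D_7 = 1.31.
V_6 = D_7/(r−g) = 1.31/(0.133−0.0199) = 11.5827
P₀ = V_6/(1+r)^6 = 11.5827/(1+0.133)^6 = 5.4756

CHF 5.48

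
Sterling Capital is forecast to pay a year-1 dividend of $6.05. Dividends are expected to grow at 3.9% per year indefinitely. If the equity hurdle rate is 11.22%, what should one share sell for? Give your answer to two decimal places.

$82.65

Gordon growth model: P₀ = D₁/(r − g), with D₁ = 6.05 given directly.
P₀ = 6.0500 / (0.1122 − 0.039) = 6.0500 / 0.0732 = 82.6503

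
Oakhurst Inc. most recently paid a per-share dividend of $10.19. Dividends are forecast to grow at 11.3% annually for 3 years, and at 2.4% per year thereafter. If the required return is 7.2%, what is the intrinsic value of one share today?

$276.26

Two-stage DDM. Project D₁…D_3 at 0.113, terminal growth 0.024, discount at r = 0.072.
D_1 = 11.3415
D_2 = 12.6231
D_3 = 14.0495
Terminal value at t=3: TV = D_4/(r−g) = 14.3866/(0.072−0.024) = 299.7218
P₀ = 11.3415/(1+0.072)^1 + 12.6231/(1+0.072)^2 + 14.0495/(1+0.072)^3 + 299.7218/(1+0.072)^3 = 276.2640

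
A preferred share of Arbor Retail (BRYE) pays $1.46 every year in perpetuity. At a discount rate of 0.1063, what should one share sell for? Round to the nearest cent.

$13.73

Zero-growth DDM (perpetuity): P₀ = D/r = 1.46 / 0.1063 = 13.7347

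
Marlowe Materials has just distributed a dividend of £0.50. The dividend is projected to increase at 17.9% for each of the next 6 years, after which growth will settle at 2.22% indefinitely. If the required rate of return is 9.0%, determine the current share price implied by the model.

Two-stage DDM. Project D₁…D_6 at 0.179, terminal growth 0.0222, discount at r = 0.09.
D_1 = 0.5895
D_2 = 0.6950
D_3 = 0.8194
D_4 = 0.9661
D_5 = 1.1390
D_6 = 1.3429
Terminal value at t=6: TV = D_7/(r−g) = 1.3727/(0.09−0.0222) = 20.2469
P₀ = 0.5895/(1+0.09)^1 + 0.6950/(1+0.09)^2 + 0.8194/(1+0.09)^3 + 0.9661/(1+0.09)^4 + 1.1390/(1+0.09)^5 + 1.3429/(1+0.09)^6 + 20.2469/(1+0.09)^6 = 16.0566

£16.06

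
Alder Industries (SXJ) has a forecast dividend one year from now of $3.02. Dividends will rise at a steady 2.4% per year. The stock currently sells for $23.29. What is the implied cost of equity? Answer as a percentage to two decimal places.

Rearranging the constant-growth DDM: r = D₁/P₀ + g.
r = 3.0200 / 23.29 + 0.024 = 0.12967 + 0.024 = 0.15367

15.37%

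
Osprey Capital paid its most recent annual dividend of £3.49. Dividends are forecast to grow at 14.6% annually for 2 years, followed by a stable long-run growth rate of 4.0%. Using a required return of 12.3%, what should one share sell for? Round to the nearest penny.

£52.74

Two-stage DDM. Project D₁…D_2 at 0.146, terminal growth 0.04, discount at r = 0.123.
D_1 = 3.9995
D_2 = 4.5835
Terminal value at t=2: TV = D_3/(r−g) = 4.7668/(0.123−0.04) = 57.4315
P₀ = 3.9995/(1+0.123)^1 + 4.5835/(1+0.123)^2 + 57.4315/(1+0.123)^2 = 52.7356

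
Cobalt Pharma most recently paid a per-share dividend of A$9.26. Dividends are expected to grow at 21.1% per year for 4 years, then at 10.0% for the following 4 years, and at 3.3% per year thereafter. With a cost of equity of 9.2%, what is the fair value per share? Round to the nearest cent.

A$357.83

Three-stage DDM. Project D₁…D_8; terminal Gordon value at t=8 with g = 0.033; discount at r = 0.092.
D_1 = 11.2139
D_2 = 13.5800
D_3 = 16.4454
D_4 = 19.9153
D_5 = 21.9069
D_6 = 24.0976
D_7 = 26.5073
D_8 = 29.1580
TV_8 = 30.1203/(0.092−0.033) = 510.5128
P₀ = Σ Dₜ/(1+r)ᵗ + TV_8/(1+r)^8 = 357.8264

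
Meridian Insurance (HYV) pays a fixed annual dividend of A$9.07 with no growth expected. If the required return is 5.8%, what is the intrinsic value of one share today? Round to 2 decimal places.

A$156.38

Zero-growth DDM (perpetuity): P₀ = D/r = 9.07 / 0.058 = 156.3793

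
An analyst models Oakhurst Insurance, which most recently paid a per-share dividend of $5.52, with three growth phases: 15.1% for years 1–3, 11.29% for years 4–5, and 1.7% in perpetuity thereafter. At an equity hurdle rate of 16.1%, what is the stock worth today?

$61.28

Three-stage DDM. Project D₁…D_5; terminal Gordon value at t=5 with g = 0.017; discount at r = 0.161.
D_1 = 6.3535
D_2 = 7.3129
D_3 = 8.4171
D_4 = 9.3674
D_5 = 10.4250
TV_5 = 10.6023/(0.161−0.017) = 73.6268
P₀ = Σ Dₜ/(1+r)ᵗ + TV_5/(1+r)^5 = 61.2782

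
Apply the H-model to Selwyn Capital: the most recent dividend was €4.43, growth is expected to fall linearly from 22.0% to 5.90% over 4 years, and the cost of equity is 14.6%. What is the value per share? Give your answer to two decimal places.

€70.32

H-model: P₀ = D₀[(1+g_L) + H(g_S−g_L)]/(r−g_L), with H = 4/2 = 2.
P₀ = 4.43 × [(1+0.059) + 2×(0.22−0.059)] / (0.146−0.059)
   = 4.43 × 1.3810 / 0.087 = 70.3199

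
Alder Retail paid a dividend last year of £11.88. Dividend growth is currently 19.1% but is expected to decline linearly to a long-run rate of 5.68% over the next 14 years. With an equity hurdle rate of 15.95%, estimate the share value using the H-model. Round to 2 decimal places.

H-model: P₀ = D₀[(1+g_L) + H(g_S−g_L)]/(r−g_L), with H = 14/2 = 7.
P₀ = 11.88 × [(1+0.0568) + 7×(0.191−0.0568)] / (0.1595−0.0568)
   = 11.88 × 1.9962 / 0.1027 = 230.9139

£230.91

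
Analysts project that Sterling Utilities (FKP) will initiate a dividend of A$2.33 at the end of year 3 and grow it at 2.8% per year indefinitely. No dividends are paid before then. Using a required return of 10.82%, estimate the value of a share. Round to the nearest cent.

A$23.66

Deferred-dividend DDM. At t=2 the remaining stream is a growing perpetuity with first payment D_3 = 2.33.
V_2 = D_3/(r−g) = 2.33/(0.1082−0.028) = 29.0524
P₀ = V_2/(1+r)^2 = 29.0524/(1+0.1082)^2 = 23.6562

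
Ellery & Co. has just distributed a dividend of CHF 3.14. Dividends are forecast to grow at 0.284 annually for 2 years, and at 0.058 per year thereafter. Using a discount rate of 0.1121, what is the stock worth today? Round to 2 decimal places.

CHF 89.67

Two-stage DDM. Project D₁…D_2 at 0.284, terminal growth 0.058, discount at r = 0.1121.
D_1 = 4.0318
D_2 = 5.1768
Terminal value at t=2: TV = D_3/(r−g) = 5.4770/(0.1121−0.058) = 101.2391
P₀ = 4.0318/(1+0.1121)^1 + 5.1768/(1+0.1121)^2 + 101.2391/(1+0.1121)^2 = 89.6690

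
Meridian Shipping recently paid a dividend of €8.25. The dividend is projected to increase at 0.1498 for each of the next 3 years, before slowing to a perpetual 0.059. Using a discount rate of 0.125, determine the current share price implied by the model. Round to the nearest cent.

€167.18

Two-stage DDM. Project D₁…D_3 at 0.1498, terminal growth 0.059, discount at r = 0.125.
D_1 = 9.4858
D_2 = 10.9068
D_3 = 12.5407
Terminal value at t=3: TV = D_4/(r−g) = 13.2806/(0.125−0.059) = 201.2208
P₀ = 9.4858/(1+0.125)^1 + 10.9068/(1+0.125)^2 + 12.5407/(1+0.125)^3 + 201.2208/(1+0.125)^3 = 167.1811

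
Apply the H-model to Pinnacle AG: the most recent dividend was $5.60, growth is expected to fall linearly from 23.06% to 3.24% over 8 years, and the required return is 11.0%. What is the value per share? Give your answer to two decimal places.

$131.72

H-model: P₀ = D₀[(1+g_L) + H(g_S−g_L)]/(r−g_L), with H = 8/2 = 4.
P₀ = 5.60 × [(1+0.0324) + 4×(0.2306−0.0324)] / (0.11−0.0324)
   = 5.60 × 1.8252 / 0.0776 = 131.7155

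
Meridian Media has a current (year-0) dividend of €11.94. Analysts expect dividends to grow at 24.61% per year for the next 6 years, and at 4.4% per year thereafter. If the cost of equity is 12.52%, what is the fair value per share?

€387.16

Two-stage DDM. Project D₁…D_6 at 0.2461, terminal growth 0.044, discount at r = 0.1252.
D_1 = 14.8784
D_2 = 18.5400
D_3 = 23.1027
D_4 = 28.7883
D_5 = 35.8731
D_6 = 44.7015
Terminal value at t=6: TV = D_7/(r−g) = 46.6683/(0.1252−0.044) = 574.7331
P₀ = 14.8784/(1+0.1252)^1 + 18.5400/(1+0.1252)^2 + 23.1027/(1+0.1252)^3 + 28.7883/(1+0.1252)^4 + 35.8731/(1+0.1252)^5 + 44.7015/(1+0.1252)^6 + 574.7331/(1+0.1252)^6 = 387.1555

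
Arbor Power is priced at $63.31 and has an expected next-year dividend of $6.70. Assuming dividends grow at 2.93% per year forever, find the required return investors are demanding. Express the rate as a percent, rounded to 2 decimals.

Rearranging the constant-growth DDM: r = D₁/P₀ + g.
r = 6.7000 / 63.31 + 0.0293 = 0.10583 + 0.0293 = 0.13513

13.51%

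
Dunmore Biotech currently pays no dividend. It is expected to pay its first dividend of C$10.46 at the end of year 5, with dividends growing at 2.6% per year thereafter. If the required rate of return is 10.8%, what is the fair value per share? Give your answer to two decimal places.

Deferred-dividend DDM. At t=4 the remaining stream is a growing perpetuity with first payment D_5 = 10.46.
V_4 = D_5/(r−g) = 10.46/(0.108−0.026) = 127.5610
P₀ = V_4/(1+r)^4 = 127.5610/(1+0.108)^4 = 84.6367

C$84.64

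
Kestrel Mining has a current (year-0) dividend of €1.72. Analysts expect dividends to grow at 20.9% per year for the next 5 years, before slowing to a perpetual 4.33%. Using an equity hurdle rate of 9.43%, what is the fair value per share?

€69.63

Two-stage DDM. Project D₁…D_5 at 0.209, terminal growth 0.0433, discount at r = 0.0943.
D_1 = 2.0795
D_2 = 2.5141
D_3 = 3.0395
D_4 = 3.6748
D_5 = 4.4428
Terminal value at t=5: TV = D_6/(r−g) = 4.6352/(0.0943−0.0433) = 90.8864
P₀ = 2.0795/(1+0.0943)^1 + 2.5141/(1+0.0943)^2 + 3.0395/(1+0.0943)^3 + 3.6748/(1+0.0943)^4 + 4.4428/(1+0.0943)^5 + 90.8864/(1+0.0943)^5 = 69.6316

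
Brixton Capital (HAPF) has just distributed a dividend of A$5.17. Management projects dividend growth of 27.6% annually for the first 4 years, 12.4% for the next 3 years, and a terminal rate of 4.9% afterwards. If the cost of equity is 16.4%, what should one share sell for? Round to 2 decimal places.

A$108.37

Three-stage DDM. Project D₁…D_7; terminal Gordon value at t=7 with g = 0.049; discount at r = 0.164.
D_1 = 6.5969
D_2 = 8.4177
D_3 = 10.7409
D_4 = 13.7054
D_5 = 15.4049
D_6 = 17.3151
D_7 = 19.4622
TV_7 = 20.4159/(0.164−0.049) = 177.5292
P₀ = Σ Dₜ/(1+r)ᵗ + TV_7/(1+r)^7 = 108.3695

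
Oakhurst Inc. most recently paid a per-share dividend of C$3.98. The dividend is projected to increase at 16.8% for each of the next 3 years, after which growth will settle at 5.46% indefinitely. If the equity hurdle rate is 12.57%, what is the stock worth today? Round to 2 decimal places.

C$78.80

Two-stage DDM. Project D₁…D_3 at 0.168, terminal growth 0.0546, discount at r = 0.1257.
D_1 = 4.6486
D_2 = 5.4296
D_3 = 6.3418
Terminal value at t=3: TV = D_4/(r−g) = 6.6880/(0.1257−0.0546) = 94.0654
P₀ = 4.6486/(1+0.1257)^1 + 5.4296/(1+0.1257)^2 + 6.3418/(1+0.1257)^3 + 94.0654/(1+0.1257)^3 = 78.8020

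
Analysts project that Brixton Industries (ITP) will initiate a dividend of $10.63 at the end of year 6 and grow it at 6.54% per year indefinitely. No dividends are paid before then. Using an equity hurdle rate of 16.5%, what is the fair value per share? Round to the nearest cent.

Deferred-dividend DDM. At t=5 the remaining stream is a growing perpetuity with first payment D_6 = 10.63.
V_5 = D_6/(r−g) = 10.63/(0.165−0.0654) = 106.7269
P₀ = V_5/(1+r)^5 = 106.7269/(1+0.165)^5 = 49.7330

$49.73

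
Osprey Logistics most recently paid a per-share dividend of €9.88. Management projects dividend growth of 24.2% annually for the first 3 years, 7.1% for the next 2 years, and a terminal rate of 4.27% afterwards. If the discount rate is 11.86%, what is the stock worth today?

€232.33

Three-stage DDM. Project D₁…D_5; terminal Gordon value at t=5 with g = 0.0427; discount at r = 0.1186.
D_1 = 12.2710
D_2 = 15.2405
D_3 = 18.9287
D_4 = 20.2727
D_5 = 21.7120
TV_5 = 22.6391/(0.1186−0.0427) = 298.2760
P₀ = Σ Dₜ/(1+r)ᵗ + TV_5/(1+r)^5 = 232.3309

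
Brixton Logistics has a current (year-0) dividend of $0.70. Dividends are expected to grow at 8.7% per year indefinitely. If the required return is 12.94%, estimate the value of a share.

Gordon growth model: P₀ = D₁/(r − g). D₁ = 0.70 × (1 + 0.087) = 0.7609.
P₀ = 0.7609 / (0.1294 − 0.087) = 0.7609 / 0.0424 = 17.9458

$17.95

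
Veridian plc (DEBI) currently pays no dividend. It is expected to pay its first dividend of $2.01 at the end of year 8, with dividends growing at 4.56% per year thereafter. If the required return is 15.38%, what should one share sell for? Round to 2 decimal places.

$6.82

Deferred-dividend DDM. At t=7 the remaining stream is a growing perpetuity with first payment D_8 = 2.01.
V_7 = D_8/(r−g) = 2.01/(0.1538−0.0456) = 18.5767
P₀ = V_7/(1+r)^7 = 18.5767/(1+0.1538)^7 = 6.8243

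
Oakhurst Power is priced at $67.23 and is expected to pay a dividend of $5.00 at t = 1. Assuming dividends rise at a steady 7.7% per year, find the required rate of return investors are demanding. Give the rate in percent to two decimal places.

Rearranging the constant-growth DDM: r = D₁/P₀ + g.
r = 5.0000 / 67.23 + 0.077 = 0.07437 + 0.077 = 0.15137

15.14%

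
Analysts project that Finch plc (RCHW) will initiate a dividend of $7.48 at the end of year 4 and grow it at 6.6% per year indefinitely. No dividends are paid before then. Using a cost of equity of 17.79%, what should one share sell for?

Deferred-dividend DDM. At t=3 the remaining stream is a growing perpetuity with first payment D_4 = 7.48.
V_3 = D_4/(r−g) = 7.48/(0.1779−0.066) = 66.8454
P₀ = V_3/(1+r)^3 = 66.8454/(1+0.1779)^3 = 40.9022

$40.90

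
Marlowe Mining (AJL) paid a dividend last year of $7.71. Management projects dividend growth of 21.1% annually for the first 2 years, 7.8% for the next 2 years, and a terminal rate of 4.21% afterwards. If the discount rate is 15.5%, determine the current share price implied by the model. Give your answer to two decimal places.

$100.00

Three-stage DDM. Project D₁…D_4; terminal Gordon value at t=4 with g = 0.0421; discount at r = 0.155.
D_1 = 9.3368
D_2 = 11.3069
D_3 = 12.1888
D_4 = 13.1395
TV_4 = 13.6927/(0.155−0.0421) = 121.2818
P₀ = Σ Dₜ/(1+r)ᵗ + TV_4/(1+r)^4 = 100.0039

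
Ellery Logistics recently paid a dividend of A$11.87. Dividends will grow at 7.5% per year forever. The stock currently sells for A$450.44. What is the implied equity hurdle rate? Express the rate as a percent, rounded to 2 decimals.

Rearranging the constant-growth DDM: r = D₁/P₀ + g.
D₁ = 11.87 × (1 + 0.075) = 12.7602.
r = 12.7602 / 450.44 + 0.075 = 0.02833 + 0.075 = 0.10333

10.33%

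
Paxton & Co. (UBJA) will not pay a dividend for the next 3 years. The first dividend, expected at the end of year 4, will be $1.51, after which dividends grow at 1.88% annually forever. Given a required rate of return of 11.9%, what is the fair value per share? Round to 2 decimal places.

Deferred-dividend DDM. At t=3 the remaining stream is a growing perpetuity with first payment D_4 = 1.51.
V_3 = D_4/(r−g) = 1.51/(0.119−0.0188) = 15.0699
P₀ = V_3/(1+r)^3 = 15.0699/(1+0.119)^3 = 10.7552

$10.76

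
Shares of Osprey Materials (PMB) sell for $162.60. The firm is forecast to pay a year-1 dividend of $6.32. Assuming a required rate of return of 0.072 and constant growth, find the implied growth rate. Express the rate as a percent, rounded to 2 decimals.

3.31%

From P₀ = D₁/(r − g), the implied growth is g = r − D₁/P₀.
g = 0.072 − 6.32/162.60 = 0.072 − 0.03887 = 0.03313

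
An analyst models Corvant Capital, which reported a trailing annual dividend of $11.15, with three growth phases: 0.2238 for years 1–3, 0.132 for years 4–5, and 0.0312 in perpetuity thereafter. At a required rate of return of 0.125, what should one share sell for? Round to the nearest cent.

Three-stage DDM. Project D₁…D_5; terminal Gordon value at t=5 with g = 0.0312; discount at r = 0.125.
D_1 = 13.6454
D_2 = 16.6992
D_3 = 20.4365
D_4 = 23.1341
D_5 = 26.1878
TV_5 = 27.0049/(0.125−0.0312) = 287.8983
P₀ = Σ Dₜ/(1+r)ᵗ + TV_5/(1+r)^5 = 228.4148

$228.41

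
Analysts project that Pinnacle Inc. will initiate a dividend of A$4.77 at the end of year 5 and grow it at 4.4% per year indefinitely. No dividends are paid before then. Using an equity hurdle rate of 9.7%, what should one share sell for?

A$62.15

Deferred-dividend DDM. At t=4 the remaining stream is a growing perpetuity with first payment D_5 = 4.77.
V_4 = D_5/(r−g) = 4.77/(0.097−0.044) = 90.0000
P₀ = V_4/(1+r)^4 = 90.0000/(1+0.097)^4 = 62.1464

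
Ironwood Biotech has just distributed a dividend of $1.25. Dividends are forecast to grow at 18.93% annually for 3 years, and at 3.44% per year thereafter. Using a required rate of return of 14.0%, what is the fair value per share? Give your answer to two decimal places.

$17.99

Two-stage DDM. Project D₁…D_3 at 0.1893, terminal growth 0.0344, discount at r = 0.14.
D_1 = 1.4866
D_2 = 1.7680
D_3 = 2.1027
Terminal value at t=3: TV = D_4/(r−g) = 2.1751/(0.14−0.0344) = 20.5972
P₀ = 1.4866/(1+0.14)^1 + 1.7680/(1+0.14)^2 + 2.1027/(1+0.14)^3 + 20.5972/(1+0.14)^3 = 17.9863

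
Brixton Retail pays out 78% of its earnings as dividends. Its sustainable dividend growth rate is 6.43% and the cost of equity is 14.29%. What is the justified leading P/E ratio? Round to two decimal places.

9.92

Justified leading P/E = b/(r−g) = 0.78/(0.1429−0.0643) = 9.9237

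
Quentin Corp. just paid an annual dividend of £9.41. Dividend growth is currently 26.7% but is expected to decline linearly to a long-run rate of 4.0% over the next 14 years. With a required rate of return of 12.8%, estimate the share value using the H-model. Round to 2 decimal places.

£281.12

H-model: P₀ = D₀[(1+g_L) + H(g_S−g_L)]/(r−g_L), with H = 14/2 = 7.
P₀ = 9.41 × [(1+0.04) + 7×(0.267−0.04)] / (0.128−0.04)
   = 9.41 × 2.6290 / 0.088 = 281.1238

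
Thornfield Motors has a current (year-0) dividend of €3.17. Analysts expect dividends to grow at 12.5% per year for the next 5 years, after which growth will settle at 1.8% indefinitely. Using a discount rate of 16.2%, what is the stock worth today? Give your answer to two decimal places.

€33.46

Two-stage DDM. Project D₁…D_5 at 0.125, terminal growth 0.018, discount at r = 0.162.
D_1 = 3.5663
D_2 = 4.0120
D_3 = 4.5135
D_4 = 5.0777
D_5 = 5.7124
Terminal value at t=5: TV = D_6/(r−g) = 5.8153/(0.162−0.018) = 40.3838
P₀ = 3.5663/(1+0.162)^1 + 4.0120/(1+0.162)^2 + 4.5135/(1+0.162)^3 + 5.0777/(1+0.162)^4 + 5.7124/(1+0.162)^5 + 40.3838/(1+0.162)^5 = 33.4610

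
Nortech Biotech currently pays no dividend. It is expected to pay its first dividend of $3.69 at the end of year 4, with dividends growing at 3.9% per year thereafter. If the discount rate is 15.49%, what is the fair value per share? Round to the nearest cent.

$20.67

Deferred-dividend DDM. At t=3 the remaining stream is a growing perpetuity with first payment D_4 = 3.69.
V_3 = D_4/(r−g) = 3.69/(0.1549−0.039) = 31.8378
P₀ = V_3/(1+r)^3 = 31.8378/(1+0.1549)^3 = 20.6685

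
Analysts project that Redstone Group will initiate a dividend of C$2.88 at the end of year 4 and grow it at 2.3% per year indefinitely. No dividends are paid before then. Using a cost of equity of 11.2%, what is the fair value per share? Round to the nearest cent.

C$23.53

Deferred-dividend DDM. At t=3 the remaining stream is a growing perpetuity with first payment D_4 = 2.88.
V_3 = D_4/(r−g) = 2.88/(0.112−0.023) = 32.3596
P₀ = V_3/(1+r)^3 = 32.3596/(1+0.112)^3 = 23.5336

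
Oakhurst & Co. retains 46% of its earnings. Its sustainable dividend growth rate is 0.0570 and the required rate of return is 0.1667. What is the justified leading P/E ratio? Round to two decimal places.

Payout ratio b = 1 − 0.46 = 0.54.
Justified leading P/E = b/(r−g) = 0.54/(0.1667−0.057) = 4.9225

4.92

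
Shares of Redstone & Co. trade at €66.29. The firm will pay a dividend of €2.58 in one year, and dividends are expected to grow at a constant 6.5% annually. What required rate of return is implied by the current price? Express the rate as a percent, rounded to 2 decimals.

10.39%

Rearranging the constant-growth DDM: r = D₁/P₀ + g.
r = 2.5800 / 66.29 + 0.065 = 0.03892 + 0.065 = 0.10392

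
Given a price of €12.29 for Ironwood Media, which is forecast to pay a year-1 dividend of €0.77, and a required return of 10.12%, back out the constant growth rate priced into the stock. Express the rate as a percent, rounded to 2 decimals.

From P₀ = D₁/(r − g), the implied growth is g = r − D₁/P₀.
g = 0.1012 − 0.77/12.29 = 0.1012 − 0.06265 = 0.03855

3.85%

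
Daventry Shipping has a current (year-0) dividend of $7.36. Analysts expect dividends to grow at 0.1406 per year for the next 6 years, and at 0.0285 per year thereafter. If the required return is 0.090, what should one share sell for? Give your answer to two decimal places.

$213.52

Two-stage DDM. Project D₁…D_6 at 0.1406, terminal growth 0.0285, discount at r = 0.09.
D_1 = 8.3948
D_2 = 9.5751
D_3 = 10.9214
D_4 = 12.4569
D_5 = 14.2084
D_6 = 16.2061
Terminal value at t=6: TV = D_7/(r−g) = 16.6680/(0.09−0.0285) = 271.0237
P₀ = 8.3948/(1+0.09)^1 + 9.5751/(1+0.09)^2 + 10.9214/(1+0.09)^3 + 12.4569/(1+0.09)^4 + 14.2084/(1+0.09)^5 + 16.2061/(1+0.09)^6 + 271.0237/(1+0.09)^6 = 213.5192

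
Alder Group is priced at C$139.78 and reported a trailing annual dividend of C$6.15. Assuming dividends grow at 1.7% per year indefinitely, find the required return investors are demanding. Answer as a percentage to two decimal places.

6.17%

Rearranging the constant-growth DDM: r = D₁/P₀ + g.
D₁ = 6.15 × (1 + 0.017) = 6.2546.
r = 6.2546 / 139.78 + 0.017 = 0.04475 + 0.017 = 0.06175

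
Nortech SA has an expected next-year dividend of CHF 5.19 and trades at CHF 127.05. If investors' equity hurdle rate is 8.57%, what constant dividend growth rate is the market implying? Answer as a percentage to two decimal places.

4.48%

From P₀ = D₁/(r − g), the implied growth is g = r − D₁/P₀.
g = 0.0857 − 5.19/127.05 = 0.0857 − 0.04085 = 0.04485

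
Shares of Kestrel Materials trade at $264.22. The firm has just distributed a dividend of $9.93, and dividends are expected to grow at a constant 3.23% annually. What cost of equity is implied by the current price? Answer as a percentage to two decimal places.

Rearranging the constant-growth DDM: r = D₁/P₀ + g.
D₁ = 9.93 × (1 + 0.0323) = 10.2507.
r = 10.2507 / 264.22 + 0.0323 = 0.03880 + 0.0323 = 0.07110

7.11%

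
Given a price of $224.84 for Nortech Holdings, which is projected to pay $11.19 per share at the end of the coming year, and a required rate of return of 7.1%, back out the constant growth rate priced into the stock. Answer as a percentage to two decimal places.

From P₀ = D₁/(r − g), the implied growth is g = r − D₁/P₀.
g = 0.071 − 11.19/224.84 = 0.071 − 0.04977 = 0.02123

2.12%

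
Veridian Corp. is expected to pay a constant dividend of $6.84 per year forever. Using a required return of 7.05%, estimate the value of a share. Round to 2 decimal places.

$97.02

Zero-growth DDM (perpetuity): P₀ = D/r = 6.84 / 0.0705 = 97.0213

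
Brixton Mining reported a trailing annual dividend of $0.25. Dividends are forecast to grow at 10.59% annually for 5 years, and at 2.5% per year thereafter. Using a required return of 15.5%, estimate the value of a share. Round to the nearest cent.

Two-stage DDM. Project D₁…D_5 at 0.1059, terminal growth 0.025, discount at r = 0.155.
D_1 = 0.2765
D_2 = 0.3058
D_3 = 0.3381
D_4 = 0.3739
D_5 = 0.4135
Terminal value at t=5: TV = D_6/(r−g) = 0.4239/(0.155−0.025) = 3.2606
P₀ = 0.2765/(1+0.155)^1 + 0.3058/(1+0.155)^2 + 0.3381/(1+0.155)^3 + 0.3739/(1+0.155)^4 + 0.4135/(1+0.155)^5 + 3.2606/(1+0.155)^5 = 2.6857

$2.69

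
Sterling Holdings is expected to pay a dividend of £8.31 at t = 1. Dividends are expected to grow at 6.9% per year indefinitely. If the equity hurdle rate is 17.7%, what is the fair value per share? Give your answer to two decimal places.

£76.94

Gordon growth model: P₀ = D₁/(r − g), with D₁ = 8.31 given directly.
P₀ = 8.3100 / (0.177 − 0.069) = 8.3100 / 0.108 = 76.9444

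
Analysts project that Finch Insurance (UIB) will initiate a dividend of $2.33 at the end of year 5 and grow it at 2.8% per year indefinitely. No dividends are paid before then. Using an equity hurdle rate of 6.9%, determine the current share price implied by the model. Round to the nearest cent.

Deferred-dividend DDM. At t=4 the remaining stream is a growing perpetuity with first payment D_5 = 2.33.
V_4 = D_5/(r−g) = 2.33/(0.069−0.028) = 56.8293
P₀ = V_4/(1+r)^4 = 56.8293/(1+0.069)^4 = 43.5172

$43.52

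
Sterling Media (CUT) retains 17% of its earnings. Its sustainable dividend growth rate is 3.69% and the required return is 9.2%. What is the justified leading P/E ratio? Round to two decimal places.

15.06

Payout ratio b = 1 − 0.17 = 0.83.
Justified leading P/E = b/(r−g) = 0.83/(0.092−0.0369) = 15.0635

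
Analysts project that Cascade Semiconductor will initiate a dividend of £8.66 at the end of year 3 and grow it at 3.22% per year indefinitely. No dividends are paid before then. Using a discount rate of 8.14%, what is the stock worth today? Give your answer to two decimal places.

Deferred-dividend DDM. At t=2 the remaining stream is a growing perpetuity with first payment D_3 = 8.66.
V_2 = D_3/(r−g) = 8.66/(0.0814−0.0322) = 176.0163
P₀ = V_2/(1+r)^2 = 176.0163/(1+0.0814)^2 = 150.5151

£150.52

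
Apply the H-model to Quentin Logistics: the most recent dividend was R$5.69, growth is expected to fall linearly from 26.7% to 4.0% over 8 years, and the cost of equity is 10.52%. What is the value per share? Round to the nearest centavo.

R$170.00

H-model: P₀ = D₀[(1+g_L) + H(g_S−g_L)]/(r−g_L), with H = 8/2 = 4.
P₀ = 5.69 × [(1+0.04) + 4×(0.267−0.04)] / (0.1052−0.04)
   = 5.69 × 1.9480 / 0.0652 = 170.0018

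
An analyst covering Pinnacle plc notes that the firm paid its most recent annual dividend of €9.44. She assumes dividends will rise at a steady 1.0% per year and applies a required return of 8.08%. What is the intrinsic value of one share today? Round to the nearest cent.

Gordon growth model: P₀ = D₁/(r − g). D₁ = 9.44 × (1 + 0.01) = 9.5344.
P₀ = 9.5344 / (0.0808 − 0.01) = 9.5344 / 0.0708 = 134.6667

€134.67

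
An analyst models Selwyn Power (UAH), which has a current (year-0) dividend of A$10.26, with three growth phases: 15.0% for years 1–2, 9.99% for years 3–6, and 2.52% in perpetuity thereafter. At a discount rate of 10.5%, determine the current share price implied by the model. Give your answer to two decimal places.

A$205.88

Three-stage DDM. Project D₁…D_6; terminal Gordon value at t=6 with g = 0.0252; discount at r = 0.105.
D_1 = 11.7990
D_2 = 13.5688
D_3 = 14.9244
D_4 = 16.4153
D_5 = 18.0552
D_6 = 19.8589
TV_6 = 20.3594/(0.105−0.0252) = 255.1300
P₀ = Σ Dₜ/(1+r)ᵗ + TV_6/(1+r)^6 = 205.8790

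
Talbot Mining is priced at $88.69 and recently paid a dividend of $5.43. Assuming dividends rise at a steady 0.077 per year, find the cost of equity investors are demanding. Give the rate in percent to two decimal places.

Rearranging the constant-growth DDM: r = D₁/P₀ + g.
D₁ = 5.43 × (1 + 0.077) = 5.8481.
r = 5.8481 / 88.69 + 0.077 = 0.06594 + 0.077 = 0.14294

14.29%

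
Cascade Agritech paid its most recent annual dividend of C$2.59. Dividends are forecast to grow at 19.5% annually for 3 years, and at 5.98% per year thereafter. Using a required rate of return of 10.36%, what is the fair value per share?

C$88.69

Two-stage DDM. Project D₁…D_3 at 0.195, terminal growth 0.0598, discount at r = 0.1036.
D_1 = 3.0951
D_2 = 3.6986
D_3 = 4.4198
Terminal value at t=3: TV = D_4/(r−g) = 4.6841/(0.1036−0.0598) = 106.9432
P₀ = 3.0951/(1+0.1036)^1 + 3.6986/(1+0.1036)^2 + 4.4198/(1+0.1036)^3 + 106.9432/(1+0.1036)^3 = 88.6938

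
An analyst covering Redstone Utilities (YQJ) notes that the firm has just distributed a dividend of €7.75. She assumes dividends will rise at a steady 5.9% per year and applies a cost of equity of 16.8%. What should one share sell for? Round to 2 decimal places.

Gordon growth model: P₀ = D₁/(r − g). D₁ = 7.75 × (1 + 0.059) = 8.2073.
P₀ = 8.2073 / (0.168 − 0.059) = 8.2073 / 0.109 = 75.2959

€75.30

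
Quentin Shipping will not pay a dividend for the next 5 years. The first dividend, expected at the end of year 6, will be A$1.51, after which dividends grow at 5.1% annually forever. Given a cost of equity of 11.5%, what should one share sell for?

A$13.69

Deferred-dividend DDM. At t=5 the remaining stream is a growing perpetuity with first payment D_6 = 1.51.
V_5 = D_6/(r−g) = 1.51/(0.115−0.051) = 23.5938
P₀ = V_5/(1+r)^5 = 23.5938/(1+0.115)^5 = 13.6906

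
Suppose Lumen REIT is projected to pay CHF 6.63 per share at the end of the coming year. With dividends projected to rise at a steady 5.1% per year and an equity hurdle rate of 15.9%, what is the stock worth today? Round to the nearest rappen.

CHF 61.39

Gordon growth model: P₀ = D₁/(r − g), with D₁ = 6.63 given directly.
P₀ = 6.6300 / (0.159 − 0.051) = 6.6300 / 0.108 = 61.3889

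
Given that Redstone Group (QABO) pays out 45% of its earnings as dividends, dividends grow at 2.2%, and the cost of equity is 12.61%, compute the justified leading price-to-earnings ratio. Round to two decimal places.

4.32

Justified leading P/E = b/(r−g) = 0.45/(0.1261−0.022) = 4.3228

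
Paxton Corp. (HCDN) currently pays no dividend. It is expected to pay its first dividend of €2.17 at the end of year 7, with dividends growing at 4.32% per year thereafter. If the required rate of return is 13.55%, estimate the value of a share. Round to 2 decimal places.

€10.97

Deferred-dividend DDM. At t=6 the remaining stream is a growing perpetuity with first payment D_7 = 2.17.
V_6 = D_7/(r−g) = 2.17/(0.1355−0.0432) = 23.5103
P₀ = V_6/(1+r)^6 = 23.5103/(1+0.1355)^6 = 10.9682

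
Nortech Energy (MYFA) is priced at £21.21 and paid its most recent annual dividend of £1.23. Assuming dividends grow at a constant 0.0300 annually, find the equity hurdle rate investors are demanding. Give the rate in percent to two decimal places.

Rearranging the constant-growth DDM: r = D₁/P₀ + g.
D₁ = 1.23 × (1 + 0.03) = 1.2669.
r = 1.2669 / 21.21 + 0.03 = 0.05973 + 0.03 = 0.08973

8.97%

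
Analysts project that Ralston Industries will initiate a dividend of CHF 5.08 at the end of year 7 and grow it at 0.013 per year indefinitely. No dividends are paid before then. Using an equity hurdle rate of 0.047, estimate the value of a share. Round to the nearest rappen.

Deferred-dividend DDM. At t=6 the remaining stream is a growing perpetuity with first payment D_7 = 5.08.
V_6 = D_7/(r−g) = 5.08/(0.047−0.013) = 149.4118
P₀ = V_6/(1+r)^6 = 149.4118/(1+0.047)^6 = 113.4239

CHF 113.42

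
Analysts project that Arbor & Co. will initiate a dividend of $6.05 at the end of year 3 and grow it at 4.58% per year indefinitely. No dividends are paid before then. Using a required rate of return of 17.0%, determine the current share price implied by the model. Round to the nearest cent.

$35.58

Deferred-dividend DDM. At t=2 the remaining stream is a growing perpetuity with first payment D_3 = 6.05.
V_2 = D_3/(r−g) = 6.05/(0.17−0.0458) = 48.7118
P₀ = V_2/(1+r)^2 = 48.7118/(1+0.17)^2 = 35.5846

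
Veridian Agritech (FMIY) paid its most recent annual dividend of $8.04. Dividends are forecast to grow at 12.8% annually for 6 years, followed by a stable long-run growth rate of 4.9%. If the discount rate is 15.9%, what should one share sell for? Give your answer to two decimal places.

Two-stage DDM. Project D₁…D_6 at 0.128, terminal growth 0.049, discount at r = 0.159.
D_1 = 9.0691
D_2 = 10.2300
D_3 = 11.5394
D_4 = 13.0164
D_5 = 14.6826
D_6 = 16.5619
Terminal value at t=6: TV = D_7/(r−g) = 17.3735/(0.159−0.049) = 157.9405
P₀ = 9.0691/(1+0.159)^1 + 10.2300/(1+0.159)^2 + 11.5394/(1+0.159)^3 + 13.0164/(1+0.159)^4 + 14.6826/(1+0.159)^5 + 16.5619/(1+0.159)^6 + 157.9405/(1+0.159)^6 = 109.0818

$109.08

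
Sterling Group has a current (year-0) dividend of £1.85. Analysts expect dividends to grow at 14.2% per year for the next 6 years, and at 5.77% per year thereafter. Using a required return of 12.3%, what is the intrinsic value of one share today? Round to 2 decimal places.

£44.92

Two-stage DDM. Project D₁…D_6 at 0.142, terminal growth 0.0577, discount at r = 0.123.
D_1 = 2.1127
D_2 = 2.4127
D_3 = 2.7553
D_4 = 3.1466
D_5 = 3.5934
D_6 = 4.1036
Terminal value at t=6: TV = D_7/(r−g) = 4.3404/(0.123−0.0577) = 66.4688
P₀ = 2.1127/(1+0.123)^1 + 2.4127/(1+0.123)^2 + 2.7553/(1+0.123)^3 + 3.1466/(1+0.123)^4 + 3.5934/(1+0.123)^5 + 4.1036/(1+0.123)^6 + 66.4688/(1+0.123)^6 = 44.9151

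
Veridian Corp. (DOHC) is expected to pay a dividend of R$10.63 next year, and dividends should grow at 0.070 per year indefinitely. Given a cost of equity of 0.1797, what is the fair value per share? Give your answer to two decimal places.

Gordon growth model: P₀ = D₁/(r − g), with D₁ = 10.63 given directly.
P₀ = 10.6300 / (0.1797 − 0.07) = 10.6300 / 0.1097 = 96.9006

R$96.90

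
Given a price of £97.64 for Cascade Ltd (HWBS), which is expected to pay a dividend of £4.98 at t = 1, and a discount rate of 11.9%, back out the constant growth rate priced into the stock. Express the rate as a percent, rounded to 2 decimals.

From P₀ = D₁/(r − g), the implied growth is g = r − D₁/P₀.
g = 0.119 − 4.98/97.64 = 0.119 − 0.05100 = 0.06800

6.80%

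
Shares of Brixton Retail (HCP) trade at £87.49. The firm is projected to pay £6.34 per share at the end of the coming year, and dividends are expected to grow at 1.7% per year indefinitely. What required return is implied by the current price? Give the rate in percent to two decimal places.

Rearranging the constant-growth DDM: r = D₁/P₀ + g.
r = 6.3400 / 87.49 + 0.017 = 0.07247 + 0.017 = 0.08947

8.95%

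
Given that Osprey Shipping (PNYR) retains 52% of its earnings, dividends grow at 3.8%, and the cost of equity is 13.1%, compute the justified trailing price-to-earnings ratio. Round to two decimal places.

Payout ratio b = 1 − 0.52 = 0.48.
Justified trailing P/E = b(1+g)/(r−g) = 0.48×(1+0.038)/(0.131−0.038) = 5.3574

5.36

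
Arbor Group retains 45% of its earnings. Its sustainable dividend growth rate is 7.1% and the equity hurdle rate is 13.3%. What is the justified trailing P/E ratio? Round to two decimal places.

9.50

Payout ratio b = 1 − 0.45 = 0.55.
Justified trailing P/E = b(1+g)/(r−g) = 0.55×(1+0.071)/(0.133−0.071) = 9.5008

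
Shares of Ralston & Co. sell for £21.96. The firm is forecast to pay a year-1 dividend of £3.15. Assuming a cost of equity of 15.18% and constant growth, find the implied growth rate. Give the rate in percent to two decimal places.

0.84%

From P₀ = D₁/(r − g), the implied growth is g = r − D₁/P₀.
g = 0.1518 − 3.15/21.96 = 0.1518 − 0.14344 = 0.00836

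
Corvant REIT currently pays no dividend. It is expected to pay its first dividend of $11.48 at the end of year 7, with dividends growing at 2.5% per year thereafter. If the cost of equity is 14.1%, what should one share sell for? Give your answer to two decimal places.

$44.85

Deferred-dividend DDM. At t=6 the remaining stream is a growing perpetuity with first payment D_7 = 11.48.
V_6 = D_7/(r−g) = 11.48/(0.141−0.025) = 98.9655
P₀ = V_6/(1+r)^6 = 98.9655/(1+0.141)^6 = 44.8508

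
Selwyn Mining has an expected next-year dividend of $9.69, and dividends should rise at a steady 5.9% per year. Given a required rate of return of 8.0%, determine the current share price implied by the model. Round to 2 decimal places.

$461.43

Gordon growth model: P₀ = D₁/(r − g), with D₁ = 9.69 given directly.
P₀ = 9.6900 / (0.08 − 0.059) = 9.6900 / 0.021 = 461.4286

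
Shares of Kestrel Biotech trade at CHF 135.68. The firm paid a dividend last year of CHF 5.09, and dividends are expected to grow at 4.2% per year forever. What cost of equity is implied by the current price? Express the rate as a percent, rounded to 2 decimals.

8.11%

Rearranging the constant-growth DDM: r = D₁/P₀ + g.
D₁ = 5.09 × (1 + 0.042) = 5.3038.
r = 5.3038 / 135.68 + 0.042 = 0.03909 + 0.042 = 0.08109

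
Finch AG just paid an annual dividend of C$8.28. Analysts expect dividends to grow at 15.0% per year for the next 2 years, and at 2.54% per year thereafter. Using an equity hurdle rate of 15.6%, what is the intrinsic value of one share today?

Two-stage DDM. Project D₁…D_2 at 0.15, terminal growth 0.0254, discount at r = 0.156.
D_1 = 9.5220
D_2 = 10.9503
Terminal value at t=2: TV = D_3/(r−g) = 11.2284/(0.156−0.0254) = 85.9758
P₀ = 9.5220/(1+0.156)^1 + 10.9503/(1+0.156)^2 + 85.9758/(1+0.156)^2 = 80.7682

C$80.77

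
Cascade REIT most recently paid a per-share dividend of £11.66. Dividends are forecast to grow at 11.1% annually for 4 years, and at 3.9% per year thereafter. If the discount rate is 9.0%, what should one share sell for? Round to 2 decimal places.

£305.32

Two-stage DDM. Project D₁…D_4 at 0.111, terminal growth 0.039, discount at r = 0.09.
D_1 = 12.9543
D_2 = 14.3922
D_3 = 15.9897
D_4 = 17.7646
Terminal value at t=4: TV = D_5/(r−g) = 18.4574/(0.09−0.039) = 361.9096
P₀ = 12.9543/(1+0.09)^1 + 14.3922/(1+0.09)^2 + 15.9897/(1+0.09)^3 + 17.7646/(1+0.09)^4 + 361.9096/(1+0.09)^4 = 305.3160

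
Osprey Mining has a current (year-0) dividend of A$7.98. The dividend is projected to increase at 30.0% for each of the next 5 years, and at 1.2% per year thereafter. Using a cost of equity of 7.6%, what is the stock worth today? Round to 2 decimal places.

Two-stage DDM. Project D₁…D_5 at 0.3, terminal growth 0.012, discount at r = 0.076.
D_1 = 10.3740
D_2 = 13.4862
D_3 = 17.5321
D_4 = 22.7917
D_5 = 29.6292
Terminal value at t=5: TV = D_6/(r−g) = 29.9847/(0.076−0.012) = 468.5114
P₀ = 10.3740/(1+0.076)^1 + 13.4862/(1+0.076)^2 + 17.5321/(1+0.076)^3 + 22.7917/(1+0.076)^4 + 29.6292/(1+0.076)^5 + 468.5114/(1+0.076)^5 = 397.7408

A$397.74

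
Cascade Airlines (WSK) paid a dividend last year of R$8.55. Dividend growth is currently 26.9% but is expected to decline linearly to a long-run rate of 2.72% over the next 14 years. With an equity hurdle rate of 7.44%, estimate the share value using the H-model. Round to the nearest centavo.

H-model: P₀ = D₀[(1+g_L) + H(g_S−g_L)]/(r−g_L), with H = 14/2 = 7.
P₀ = 8.55 × [(1+0.0272) + 7×(0.269−0.0272)] / (0.0744−0.0272)
   = 8.55 × 2.7198 / 0.0472 = 492.6756

R$492.68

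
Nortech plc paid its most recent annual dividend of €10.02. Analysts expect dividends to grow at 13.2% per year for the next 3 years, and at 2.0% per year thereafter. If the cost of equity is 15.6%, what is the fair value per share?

€99.39

Two-stage DDM. Project D₁…D_3 at 0.132, terminal growth 0.02, discount at r = 0.156.
D_1 = 11.3426
D_2 = 12.8399
D_3 = 14.5347
Terminal value at t=3: TV = D_4/(r−g) = 14.8254/(0.156−0.02) = 109.0105
P₀ = 11.3426/(1+0.156)^1 + 12.8399/(1+0.156)^2 + 14.5347/(1+0.156)^3 + 109.0105/(1+0.156)^3 = 99.3949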